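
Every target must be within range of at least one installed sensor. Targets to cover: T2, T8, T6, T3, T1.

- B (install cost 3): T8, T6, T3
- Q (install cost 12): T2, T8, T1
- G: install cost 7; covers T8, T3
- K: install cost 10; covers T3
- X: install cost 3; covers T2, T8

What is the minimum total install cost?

This is a weighted set-cover instance.
The greedy cost-per-new-target heuristic would pick B, X, and Q for 18, but a cheaper cover exists.
Choose B and Q: together they cover T2, T8, T6, T3, T1 — every target.
Total install cost: 3 + 12 = 15.
No cover costs less than 15.

15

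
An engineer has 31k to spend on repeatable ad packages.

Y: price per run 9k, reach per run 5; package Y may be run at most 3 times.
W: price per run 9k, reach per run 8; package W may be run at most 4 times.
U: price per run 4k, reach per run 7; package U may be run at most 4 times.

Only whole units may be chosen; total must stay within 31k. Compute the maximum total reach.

37

This is a bounded integer knapsack.
1×W and 4×U: price 25 ≤ 31, reach 1·8 + 4·7 = 36.
2×W and 3×U: price 30 ≤ 31, reach 2·8 + 3·7 = 37.
Best is 37.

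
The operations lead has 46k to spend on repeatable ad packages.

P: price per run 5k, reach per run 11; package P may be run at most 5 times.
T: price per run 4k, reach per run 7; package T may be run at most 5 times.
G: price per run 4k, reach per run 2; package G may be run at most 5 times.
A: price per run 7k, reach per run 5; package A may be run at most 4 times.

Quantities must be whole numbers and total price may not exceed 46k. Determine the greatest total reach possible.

90

Take 5×P and 5×T: price 45 ≤ 46, reach 5·11 + 5·7 = 90.
P has the best ratio (11/5) and is taken to its limit of 5; remaining capacity is filled optimally with the others.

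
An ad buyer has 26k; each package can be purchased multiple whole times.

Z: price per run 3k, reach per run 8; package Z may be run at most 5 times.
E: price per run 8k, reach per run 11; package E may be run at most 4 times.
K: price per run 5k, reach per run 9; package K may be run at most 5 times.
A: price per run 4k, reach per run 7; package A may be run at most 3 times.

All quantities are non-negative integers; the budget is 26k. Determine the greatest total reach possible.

Z has the best ratio (8/3); taking only Z gives at most 5×8 = 40 (stopped by the supply cap of 5).
Mixing does better — 5×Z and 2×K: price 25 ≤ 26, reach 5·8 + 2·9 = 58.

58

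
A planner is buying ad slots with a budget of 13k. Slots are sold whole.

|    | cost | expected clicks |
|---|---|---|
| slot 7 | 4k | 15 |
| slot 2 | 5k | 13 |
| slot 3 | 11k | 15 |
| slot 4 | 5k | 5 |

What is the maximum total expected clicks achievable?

Allowing fractional choices, the relaxed optimum would be about 33.5, but ad slots are indivisible.
slot 7 + slot 4: cost 4 + 5 = 9 ≤ 13, expected clicks 15 + 5 = 20.
slot 7 + slot 2: cost 4 + 5 = 9 ≤ 13, expected clicks 15 + 13 = 28.
Best is slot 7 and slot 2 with total expected clicks 28.

28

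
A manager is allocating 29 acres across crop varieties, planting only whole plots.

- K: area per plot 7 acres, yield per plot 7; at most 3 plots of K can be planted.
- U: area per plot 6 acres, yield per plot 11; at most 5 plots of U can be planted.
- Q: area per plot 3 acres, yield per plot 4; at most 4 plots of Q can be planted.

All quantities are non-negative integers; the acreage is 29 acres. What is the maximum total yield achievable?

48

3×U and 3×Q: area 27 ≤ 29, yield 3·11 + 3·4 = 45.
4×U and 1×Q: area 27 ≤ 29, yield 4·11 + 1·4 = 48.
Best is 48.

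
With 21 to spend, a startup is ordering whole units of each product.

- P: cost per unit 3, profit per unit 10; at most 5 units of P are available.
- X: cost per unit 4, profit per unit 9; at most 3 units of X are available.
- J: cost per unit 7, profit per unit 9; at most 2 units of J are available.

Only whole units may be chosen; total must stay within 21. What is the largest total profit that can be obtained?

4×P and 2×X: cost 20 ≤ 21, profit 4·10 + 2·9 = 58.
5×P and 1×X: cost 19 ≤ 21, profit 5·10 + 1·9 = 59.
Best is 59.

59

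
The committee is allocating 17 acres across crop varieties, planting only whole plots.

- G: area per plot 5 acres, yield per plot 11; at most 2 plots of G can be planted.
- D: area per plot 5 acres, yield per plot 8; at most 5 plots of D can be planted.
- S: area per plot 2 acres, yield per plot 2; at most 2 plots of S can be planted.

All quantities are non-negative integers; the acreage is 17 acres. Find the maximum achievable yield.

Take 2×G, 1×D, and 1×S: area 17 ≤ 17, yield 2·11 + 1·8 + 1·2 = 32.
G has the best ratio (11/5) and is taken to its limit of 2; remaining capacity is filled optimally with the others.

32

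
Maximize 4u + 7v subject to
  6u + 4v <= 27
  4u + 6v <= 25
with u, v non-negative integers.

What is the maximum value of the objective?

(u,v)=(0,4) is feasible, giving 28.
(u,v)=(1,3) is feasible, giving 25.
(u,v)=(0,3) is feasible, giving 21.
The best lattice point is (0,4), giving 28.

28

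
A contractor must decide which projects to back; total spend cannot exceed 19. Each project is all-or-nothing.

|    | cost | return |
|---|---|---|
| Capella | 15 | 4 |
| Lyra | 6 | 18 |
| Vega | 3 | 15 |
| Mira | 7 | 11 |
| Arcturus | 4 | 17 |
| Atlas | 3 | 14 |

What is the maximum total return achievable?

Allowing fractional choices, the relaxed optimum would be about 68.7, but projects are indivisible.
Vega + Mira + Arcturus + Atlas: cost 3 + 7 + 4 + 3 = 17 ≤ 19, return 15 + 11 + 17 + 14 = 57.
Lyra + Vega + Arcturus + Atlas: cost 6 + 3 + 4 + 3 = 16 ≤ 19, return 18 + 15 + 17 + 14 = 64.
Lyra + Vega + Mira + Atlas: cost 6 + 3 + 7 + 3 = 19 ≤ 19, return 18 + 15 + 11 + 14 = 58.
Best is Lyra, Vega, Arcturus, and Atlas with total return 64.

64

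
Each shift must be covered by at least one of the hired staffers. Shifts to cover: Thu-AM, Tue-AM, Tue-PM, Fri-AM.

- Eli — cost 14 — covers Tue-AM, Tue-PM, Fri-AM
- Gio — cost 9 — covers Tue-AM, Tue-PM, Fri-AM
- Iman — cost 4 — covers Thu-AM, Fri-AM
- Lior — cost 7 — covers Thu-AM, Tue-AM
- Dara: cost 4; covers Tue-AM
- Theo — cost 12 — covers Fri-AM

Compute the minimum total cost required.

13

Choose Gio and Iman: together they cover Thu-AM, Tue-AM, Tue-PM, Fri-AM — every shift.
Total cost: 9 + 4 = 13.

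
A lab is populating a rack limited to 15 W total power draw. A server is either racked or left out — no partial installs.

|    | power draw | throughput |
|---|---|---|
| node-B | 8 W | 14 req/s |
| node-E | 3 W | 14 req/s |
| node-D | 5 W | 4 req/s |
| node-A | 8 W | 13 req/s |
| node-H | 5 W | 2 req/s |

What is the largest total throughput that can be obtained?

Allowing fractional choices, the relaxed optimum would be about 34.5, but servers are indivisible.
node-B + node-E: power draw 8 + 3 = 11 ≤ 15, throughput 14 + 14 = 28.
node-E + node-A: power draw 3 + 8 = 11 ≤ 15, throughput 14 + 13 = 27.
node-E + node-D + node-H: power draw 3 + 5 + 5 = 13 ≤ 15, throughput 14 + 4 + 2 = 20.
Best is node-B and node-E with total throughput 28.

28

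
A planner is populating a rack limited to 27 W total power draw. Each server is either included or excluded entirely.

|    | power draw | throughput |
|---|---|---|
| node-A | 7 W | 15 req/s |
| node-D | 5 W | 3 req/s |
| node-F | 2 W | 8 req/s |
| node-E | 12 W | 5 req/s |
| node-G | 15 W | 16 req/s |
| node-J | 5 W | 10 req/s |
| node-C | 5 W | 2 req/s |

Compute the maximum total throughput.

This is an integer program with binary decision variables.
Allowing fractional choices, the relaxed optimum would be about 46.9, but servers are indivisible.
node-A + node-F + node-G: power draw 7 + 2 + 15 = 24 ≤ 27, throughput 15 + 8 + 16 = 39.
node-A + node-D + node-F + node-J + node-C: power draw 7 + 5 + 2 + 5 + 5 = 24 ≤ 27, throughput 15 + 3 + 8 + 10 + 2 = 38.
node-A + node-G + node-J: power draw 7 + 15 + 5 = 27 ≤ 27, throughput 15 + 16 + 10 = 41.
Best is node-A, node-G, and node-J with total throughput 41.

41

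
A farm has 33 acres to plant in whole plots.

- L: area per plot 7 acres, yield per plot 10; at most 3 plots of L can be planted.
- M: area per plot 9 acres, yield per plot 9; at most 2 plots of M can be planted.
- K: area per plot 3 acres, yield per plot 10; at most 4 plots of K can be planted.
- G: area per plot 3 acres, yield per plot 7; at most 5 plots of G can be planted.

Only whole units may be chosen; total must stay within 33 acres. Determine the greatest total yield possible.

K has the best ratio (10/3); taking only K gives at most 4×10 = 40 (stopped by the supply cap of 4).
Mixing does better — 1×L, 4×K, and 4×G: area 31 ≤ 33, yield 1·10 + 4·10 + 4·7 = 78.

78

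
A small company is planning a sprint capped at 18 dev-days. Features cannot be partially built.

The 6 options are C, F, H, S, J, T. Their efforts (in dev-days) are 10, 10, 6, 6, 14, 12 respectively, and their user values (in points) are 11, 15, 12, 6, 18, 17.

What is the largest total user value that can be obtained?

This is an integer program with binary decision variables.
Allowing fractional choices, the relaxed optimum would be about 29.8, but features are indivisible.
F + H: effort 10 + 6 = 16 ≤ 18, user value 15 + 12 = 27.
H + T: effort 6 + 12 = 18 ≤ 18, user value 12 + 17 = 29.
C + H: effort 10 + 6 = 16 ≤ 18, user value 11 + 12 = 23.
Best is H and T with total user value 29.

29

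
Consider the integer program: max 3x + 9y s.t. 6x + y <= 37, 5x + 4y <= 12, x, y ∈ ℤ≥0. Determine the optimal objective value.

(x,y)=(0,3) is feasible, giving 27.
(x,y)=(0,2) is feasible, giving 18.
The best lattice point is (0,3), giving 27.

27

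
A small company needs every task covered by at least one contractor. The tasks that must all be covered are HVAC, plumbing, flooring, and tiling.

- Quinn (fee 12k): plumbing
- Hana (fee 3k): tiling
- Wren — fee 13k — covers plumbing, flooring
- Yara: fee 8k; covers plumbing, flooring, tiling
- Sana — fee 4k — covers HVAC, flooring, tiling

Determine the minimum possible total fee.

Choose Yara and Sana: together they cover HVAC, plumbing, flooring, tiling — every task.
Total fee: 8 + 4 = 12.
No cover costs less than 12.

12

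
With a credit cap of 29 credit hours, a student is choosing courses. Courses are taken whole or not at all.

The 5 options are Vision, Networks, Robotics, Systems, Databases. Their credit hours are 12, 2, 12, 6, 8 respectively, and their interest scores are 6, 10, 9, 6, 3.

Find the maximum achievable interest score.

This is an integer program with binary decision variables.
Allowing fractional choices, the relaxed optimum would be about 29.5, but courses are indivisible.
Networks + Robotics + Systems + Databases: credit hours 2 + 12 + 6 + 8 = 28 ≤ 29, interest score 10 + 9 + 6 + 3 = 28.
Networks + Robotics + Systems: credit hours 2 + 12 + 6 = 20 ≤ 29, interest score 10 + 9 + 6 = 25.
Vision + Networks + Robotics: credit hours 12 + 2 + 12 = 26 ≤ 29, interest score 6 + 10 + 9 = 25.
Best is Networks, Robotics, Systems, and Databases with total interest score 28.

28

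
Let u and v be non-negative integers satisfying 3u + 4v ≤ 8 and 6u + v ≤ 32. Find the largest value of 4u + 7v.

14

(u,v)=(0,2) is feasible, giving 14.
(u,v)=(1,1) is feasible, giving 11.
(u,v)=(0,1) is feasible, giving 7.
No feasible integer point exceeds 14.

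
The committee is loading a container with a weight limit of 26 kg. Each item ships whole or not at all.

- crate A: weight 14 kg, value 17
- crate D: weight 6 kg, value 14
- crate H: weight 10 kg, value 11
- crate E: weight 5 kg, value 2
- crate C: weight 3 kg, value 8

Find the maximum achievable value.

Take crate A, crate D, and crate C: weight 14 + 6 + 3 = 23 ≤ 26, value 17 + 14 + 8 = 39.
No other feasible combination does better.

39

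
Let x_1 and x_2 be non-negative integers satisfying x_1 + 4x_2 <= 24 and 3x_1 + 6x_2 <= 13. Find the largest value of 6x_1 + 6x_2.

The continuous relaxation peaks at (4.33, 0) with value 26.00; rounding to a feasible lattice point costs some objective.
(x_1,x_2)=(4,0) is feasible, giving 24.
(x_1,x_2)=(3,0) is feasible, giving 18.
The best lattice point is (4,0), giving 24.

24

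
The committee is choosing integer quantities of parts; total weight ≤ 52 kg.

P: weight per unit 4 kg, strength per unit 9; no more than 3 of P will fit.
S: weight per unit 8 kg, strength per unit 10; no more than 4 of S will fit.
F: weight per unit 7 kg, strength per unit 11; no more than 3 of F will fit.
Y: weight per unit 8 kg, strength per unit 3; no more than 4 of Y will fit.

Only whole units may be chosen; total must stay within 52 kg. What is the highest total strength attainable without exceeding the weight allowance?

3×P, 3×S, and 2×F: weight 50 ≤ 52, strength 3·9 + 3·10 + 2·11 = 79.
3×P, 2×S, and 3×F: weight 49 ≤ 52, strength 3·9 + 2·10 + 3·11 = 80.
Best is 80.

80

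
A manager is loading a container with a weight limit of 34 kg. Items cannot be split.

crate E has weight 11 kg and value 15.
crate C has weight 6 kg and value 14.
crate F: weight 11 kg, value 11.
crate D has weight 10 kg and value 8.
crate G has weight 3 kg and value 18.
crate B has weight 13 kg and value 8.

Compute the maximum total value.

Allowing fractional choices, the relaxed optimum would be about 60.4, but items are indivisible.
crate E + crate C + crate F + crate G: weight 11 + 6 + 11 + 3 = 31 ≤ 34, value 15 + 14 + 11 + 18 = 58.
crate E + crate C + crate D + crate G: weight 11 + 6 + 10 + 3 = 30 ≤ 34, value 15 + 14 + 8 + 18 = 55.
Best is crate E, crate C, crate F, and crate G with total value 58.

58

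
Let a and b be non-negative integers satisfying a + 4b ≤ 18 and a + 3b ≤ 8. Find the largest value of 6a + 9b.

48

(a,b)=(8,0) is feasible, giving 48.
(a,b)=(7,0) is feasible, giving 42.
Maximum is 48 at (a,b)=(8,0).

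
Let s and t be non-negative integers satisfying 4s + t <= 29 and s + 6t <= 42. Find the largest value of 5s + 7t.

67

Relaxing integrality, the LP optimum is 71.00 at (s,t) = (5.74, 6.04), which is not an integer point.
(s,t)=(5,6): 4·5+1·6=26≤29, 1·5+6·6=41≤42, objective 67.
(s,t)=(6,5): 4·6+1·5=29≤29, 1·6+6·5=36≤42, objective 65.
Maximum is 67 at (s,t)=(5,6).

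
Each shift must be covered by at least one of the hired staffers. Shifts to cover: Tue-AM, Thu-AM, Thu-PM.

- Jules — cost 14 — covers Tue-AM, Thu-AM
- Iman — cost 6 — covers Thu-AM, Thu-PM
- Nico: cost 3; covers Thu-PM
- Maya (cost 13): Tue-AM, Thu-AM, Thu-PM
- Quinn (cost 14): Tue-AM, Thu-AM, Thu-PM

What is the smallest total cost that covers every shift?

The greedy cost-per-new-shift heuristic would pick Iman and Maya for 19, but a cheaper cover exists.
Maya alone covers Tue-AM, Thu-AM, Thu-PM — every shift.
Total cost: 13.
No cover costs less than 13.

13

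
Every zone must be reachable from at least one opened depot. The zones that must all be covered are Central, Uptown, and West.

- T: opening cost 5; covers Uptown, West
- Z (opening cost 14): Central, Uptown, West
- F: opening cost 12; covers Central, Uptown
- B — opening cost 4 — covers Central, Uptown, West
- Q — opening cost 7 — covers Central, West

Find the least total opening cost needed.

4

B alone covers Central, Uptown, West — every zone.
Total opening cost: 4.
No cover costs less than 4.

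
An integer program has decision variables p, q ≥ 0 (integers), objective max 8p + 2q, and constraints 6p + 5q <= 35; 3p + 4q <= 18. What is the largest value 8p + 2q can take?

(p,q)=(5,0) is feasible, giving 40.
(p,q)=(4,1) is feasible, giving 34.
(p,q)=(4,0) is feasible, giving 32.
The best lattice point is (5,0), giving 40.

40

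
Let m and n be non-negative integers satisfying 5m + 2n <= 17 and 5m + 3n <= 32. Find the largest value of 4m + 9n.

72

(m,n)=(0,8): 5·0+2·8=16≤17, 5·0+3·8=24≤32, objective 72.
(m,n)=(0,7): 5·0+2·7=14≤17, 5·0+3·7=21≤32, objective 63.
Maximum is 72 at (m,n)=(0,8).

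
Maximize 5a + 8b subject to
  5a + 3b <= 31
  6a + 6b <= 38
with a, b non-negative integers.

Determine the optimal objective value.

48

The continuous relaxation peaks at (0, 6.33) with value 50.67; rounding to a feasible lattice point costs some objective.
(a,b)=(0,6) is feasible, giving 48.
(a,b)=(1,5) is feasible, giving 45.
(a,b)=(0,5) is feasible, giving 40.
No feasible integer point exceeds 48.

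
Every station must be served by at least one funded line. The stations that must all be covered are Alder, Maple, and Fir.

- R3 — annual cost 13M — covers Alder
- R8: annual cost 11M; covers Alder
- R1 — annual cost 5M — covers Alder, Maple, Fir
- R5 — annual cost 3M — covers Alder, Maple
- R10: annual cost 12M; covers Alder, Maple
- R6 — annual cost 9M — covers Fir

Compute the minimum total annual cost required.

This is an integer covering problem.
R1 alone covers Alder, Maple, Fir — every station.
Total annual cost: 5.

5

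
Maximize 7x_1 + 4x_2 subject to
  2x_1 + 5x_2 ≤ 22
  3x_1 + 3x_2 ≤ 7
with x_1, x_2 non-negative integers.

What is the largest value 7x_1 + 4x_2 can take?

14

(x_1,x_2)=(2,0): 2·2+5·0=4≤22, 3·2+3·0=6≤7, objective 14.
(x_1,x_2)=(1,1): 2·1+5·1=7≤22, 3·1+3·1=6≤7, objective 11.
(x_1,x_2)=(1,0): 2·1+5·0=2≤22, 3·1+3·0=3≤7, objective 7.
No feasible integer point exceeds 14.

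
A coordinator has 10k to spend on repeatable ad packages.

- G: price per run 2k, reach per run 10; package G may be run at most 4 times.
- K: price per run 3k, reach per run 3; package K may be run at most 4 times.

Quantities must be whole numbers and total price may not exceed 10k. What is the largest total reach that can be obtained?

40

3×G and 1×K: price 9 ≤ 10, reach 3·10 + 1·3 = 33.
4×G: price 8 ≤ 10, reach 4·10 = 40.
Best is 40.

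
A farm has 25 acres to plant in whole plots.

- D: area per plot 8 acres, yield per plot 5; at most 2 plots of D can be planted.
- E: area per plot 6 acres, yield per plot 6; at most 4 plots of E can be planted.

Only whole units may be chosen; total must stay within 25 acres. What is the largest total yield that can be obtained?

Take 4×E: area 24 ≤ 25, yield 4·6 = 24.
E has the best ratio (6/6) and is taken to its limit of 4; remaining capacity is filled optimally with the others.

24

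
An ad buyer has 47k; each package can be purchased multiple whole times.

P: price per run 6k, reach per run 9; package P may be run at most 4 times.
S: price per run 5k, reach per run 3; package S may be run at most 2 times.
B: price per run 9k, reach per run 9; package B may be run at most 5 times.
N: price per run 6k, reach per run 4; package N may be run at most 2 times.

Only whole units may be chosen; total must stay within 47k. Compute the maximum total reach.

57

3×P and 3×B: price 45 ≤ 47, reach 3·9 + 3·9 = 54.
4×P, 1×S, and 2×B: price 47 ≤ 47, reach 4·9 + 1·3 + 2·9 = 57.
Best is 57.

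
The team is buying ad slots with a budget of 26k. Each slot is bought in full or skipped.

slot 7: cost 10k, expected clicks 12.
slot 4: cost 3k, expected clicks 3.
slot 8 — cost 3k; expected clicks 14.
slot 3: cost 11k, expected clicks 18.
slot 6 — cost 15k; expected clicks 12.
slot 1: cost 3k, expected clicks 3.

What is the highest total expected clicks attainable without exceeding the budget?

Take slot 7, slot 8, and slot 3: cost 10 + 3 + 11 = 24 ≤ 26, expected clicks 12 + 14 + 18 = 44.
No other feasible combination does better.

44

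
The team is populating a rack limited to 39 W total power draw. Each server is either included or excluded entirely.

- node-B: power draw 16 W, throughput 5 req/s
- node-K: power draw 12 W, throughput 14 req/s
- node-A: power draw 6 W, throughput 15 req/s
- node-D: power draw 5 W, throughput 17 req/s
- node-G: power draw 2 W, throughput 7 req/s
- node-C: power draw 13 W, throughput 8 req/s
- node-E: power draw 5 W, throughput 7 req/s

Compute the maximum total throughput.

61

Take node-K, node-A, node-D, node-G, and node-C: power draw 12 + 6 + 5 + 2 + 13 = 38 ≤ 39, throughput 14 + 15 + 17 + 7 + 8 = 61.
No other feasible combination does better.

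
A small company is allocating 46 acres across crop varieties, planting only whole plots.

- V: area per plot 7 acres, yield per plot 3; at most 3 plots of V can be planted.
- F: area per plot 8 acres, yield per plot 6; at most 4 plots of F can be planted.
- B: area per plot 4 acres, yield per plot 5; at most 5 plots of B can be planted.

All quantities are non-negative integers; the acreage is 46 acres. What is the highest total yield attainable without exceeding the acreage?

B has the best ratio (5/4); taking only B gives at most 5×5 = 25 (stopped by the supply cap of 5).
Mixing does better — 3×F and 5×B: area 44 ≤ 46, yield 3·6 + 5·5 = 43.

43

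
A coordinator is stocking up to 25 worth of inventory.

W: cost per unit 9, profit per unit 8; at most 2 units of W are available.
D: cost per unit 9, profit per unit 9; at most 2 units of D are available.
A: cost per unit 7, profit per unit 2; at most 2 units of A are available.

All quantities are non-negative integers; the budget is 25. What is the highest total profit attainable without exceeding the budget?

20

D has the best ratio (9/9); taking only D gives at most 2×9 = 18 (stopped by the cost limit).
Mixing does better — 2×D and 1×A: cost 25 ≤ 25, profit 2·9 + 1·2 = 20.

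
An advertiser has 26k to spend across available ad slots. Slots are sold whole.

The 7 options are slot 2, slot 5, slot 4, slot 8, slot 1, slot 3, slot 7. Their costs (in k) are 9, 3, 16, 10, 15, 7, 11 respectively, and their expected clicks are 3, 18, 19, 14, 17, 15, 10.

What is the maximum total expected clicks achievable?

Take slot 5, slot 4, and slot 3: cost 3 + 16 + 7 = 26 ≤ 26, expected clicks 18 + 19 + 15 = 52.
No other feasible combination does better.

52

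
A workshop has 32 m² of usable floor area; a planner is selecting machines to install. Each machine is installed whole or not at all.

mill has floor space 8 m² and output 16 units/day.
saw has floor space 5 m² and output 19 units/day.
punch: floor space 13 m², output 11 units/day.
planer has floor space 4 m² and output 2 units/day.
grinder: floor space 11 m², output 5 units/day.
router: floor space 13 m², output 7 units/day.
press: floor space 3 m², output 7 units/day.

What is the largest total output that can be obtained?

Allowing fractional choices, the relaxed optimum would be about 54.6, but machines are indivisible.
mill + saw + punch + press: floor space 8 + 5 + 13 + 3 = 29 ≤ 32, output 16 + 19 + 11 + 7 = 53.
mill + saw + router + press: floor space 8 + 5 + 13 + 3 = 29 ≤ 32, output 16 + 19 + 7 + 7 = 49.
mill + saw + planer + grinder + press: floor space 8 + 5 + 4 + 11 + 3 = 31 ≤ 32, output 16 + 19 + 2 + 5 + 7 = 49.
Best is mill, saw, punch, and press with total output 53.

53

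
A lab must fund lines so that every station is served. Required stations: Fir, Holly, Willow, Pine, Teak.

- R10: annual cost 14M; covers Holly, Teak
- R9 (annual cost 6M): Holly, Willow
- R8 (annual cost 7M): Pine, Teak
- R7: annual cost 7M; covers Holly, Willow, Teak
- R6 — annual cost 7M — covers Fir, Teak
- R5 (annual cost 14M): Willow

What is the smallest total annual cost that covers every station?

The greedy cost-per-new-station heuristic would pick R7, R8, and R6 for 21, but a cheaper cover exists.
Choose R9, R8, and R6: together they cover Fir, Holly, Willow, Pine, Teak — every station.
Total annual cost: 6 + 7 + 7 = 20.
No cover costs less than 20.

20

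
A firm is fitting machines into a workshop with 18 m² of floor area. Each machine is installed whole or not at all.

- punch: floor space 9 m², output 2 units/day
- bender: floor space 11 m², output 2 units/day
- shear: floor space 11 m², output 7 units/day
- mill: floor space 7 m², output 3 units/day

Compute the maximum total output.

10

This is an integer program with binary decision variables.
punch + mill: floor space 9 + 7 = 16 ≤ 18, output 2 + 3 = 5.
shear + mill: floor space 11 + 7 = 18 ≤ 18, output 7 + 3 = 10.
shear: floor space 11 ≤ 18, output 7.
Best is shear and mill with total output 10.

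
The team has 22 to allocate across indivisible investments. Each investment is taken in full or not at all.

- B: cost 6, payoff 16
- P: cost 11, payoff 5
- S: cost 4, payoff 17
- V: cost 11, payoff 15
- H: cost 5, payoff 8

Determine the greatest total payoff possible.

48

S + V + H: cost 4 + 11 + 5 = 20 ≤ 22, payoff 17 + 15 + 8 = 40.
B + S + V: cost 6 + 4 + 11 = 21 ≤ 22, payoff 16 + 17 + 15 = 48.
B + S + H: cost 6 + 4 + 5 = 15 ≤ 22, payoff 16 + 17 + 8 = 41.
Best is B, S, and V with total payoff 48.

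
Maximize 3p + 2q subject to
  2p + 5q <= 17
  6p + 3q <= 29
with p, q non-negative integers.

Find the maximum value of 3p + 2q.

(p,q)=(4,1): 2·4+5·1=13≤17, 6·4+3·1=27≤29, objective 14.
(p,q)=(3,2): 2·3+5·2=16≤17, 6·3+3·2=24≤29, objective 13.
The best lattice point is (4,1), giving 14.

14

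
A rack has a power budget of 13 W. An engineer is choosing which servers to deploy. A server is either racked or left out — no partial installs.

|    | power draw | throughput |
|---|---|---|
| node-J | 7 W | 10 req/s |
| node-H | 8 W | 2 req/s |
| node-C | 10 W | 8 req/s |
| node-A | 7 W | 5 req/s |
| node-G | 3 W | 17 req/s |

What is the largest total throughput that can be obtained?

This is an integer program with binary decision variables.
Allowing fractional choices, the relaxed optimum would be about 29.4, but servers are indivisible.
node-J + node-G: power draw 7 + 3 = 10 ≤ 13, throughput 10 + 17 = 27.
node-C + node-G: power draw 10 + 3 = 13 ≤ 13, throughput 8 + 17 = 25.
Best is node-J and node-G with total throughput 27.

27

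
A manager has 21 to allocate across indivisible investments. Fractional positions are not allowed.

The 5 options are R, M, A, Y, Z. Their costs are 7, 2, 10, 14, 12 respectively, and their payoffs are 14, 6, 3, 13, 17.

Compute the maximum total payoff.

37

Take R, M, and Z: cost 7 + 2 + 12 = 21 ≤ 21, payoff 14 + 6 + 17 = 37.
No other feasible combination does better.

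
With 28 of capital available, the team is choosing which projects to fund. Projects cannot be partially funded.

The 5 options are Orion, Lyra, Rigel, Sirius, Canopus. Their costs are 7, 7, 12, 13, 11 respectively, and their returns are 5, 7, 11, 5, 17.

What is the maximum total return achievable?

This is a 0-1 knapsack instance.
Take Orion, Lyra, and Canopus: cost 7 + 7 + 11 = 25 ≤ 28, return 5 + 7 + 17 = 29.
No other feasible combination does better.

29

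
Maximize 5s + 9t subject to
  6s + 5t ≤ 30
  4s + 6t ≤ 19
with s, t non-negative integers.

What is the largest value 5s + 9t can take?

(s,t)=(0,3): 6·0+5·3=15≤30, 4·0+6·3=18≤19, objective 27.
(s,t)=(1,2): 6·1+5·2=16≤30, 4·1+6·2=16≤19, objective 23.
The best lattice point is (0,3), giving 27.

27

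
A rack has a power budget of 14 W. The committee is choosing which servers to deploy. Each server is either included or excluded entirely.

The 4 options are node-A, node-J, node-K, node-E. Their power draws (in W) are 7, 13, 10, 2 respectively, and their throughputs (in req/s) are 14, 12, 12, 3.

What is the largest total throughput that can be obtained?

Treat it as a binary knapsack problem.
node-K + node-E: power draw 10 + 2 = 12 ≤ 14, throughput 12 + 3 = 15.
node-A + node-E: power draw 7 + 2 = 9 ≤ 14, throughput 14 + 3 = 17.
Best is node-A and node-E with total throughput 17.

17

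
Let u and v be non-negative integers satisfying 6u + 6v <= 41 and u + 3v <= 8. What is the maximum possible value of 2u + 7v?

Relaxing integrality, the LP optimum is 18.67 at (u,v) = (0, 2.67), which is not an integer point.
(u,v)=(2,2): 6·2+6·2=24≤41, 1·2+3·2=8≤8, objective 18.
(u,v)=(1,2): 6·1+6·2=18≤41, 1·1+3·2=7≤8, objective 16.
(u,v)=(0,2): 6·0+6·2=12≤41, 1·0+3·2=6≤8, objective 14.
The best lattice point is (2,2), giving 18.

18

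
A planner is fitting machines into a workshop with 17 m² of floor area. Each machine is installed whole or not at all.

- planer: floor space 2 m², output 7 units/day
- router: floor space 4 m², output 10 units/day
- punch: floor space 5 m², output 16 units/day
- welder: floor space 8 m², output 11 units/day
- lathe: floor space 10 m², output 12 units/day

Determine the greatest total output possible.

37

This is a 0-1 knapsack instance.
Allowing fractional choices, the relaxed optimum would be about 41.2, but machines are indivisible.
planer + punch + welder: floor space 2 + 5 + 8 = 15 ≤ 17, output 7 + 16 + 11 = 34.
planer + punch + lathe: floor space 2 + 5 + 10 = 17 ≤ 17, output 7 + 16 + 12 = 35.
router + punch + welder: floor space 4 + 5 + 8 = 17 ≤ 17, output 10 + 16 + 11 = 37.
Best is router, punch, and welder with total output 37.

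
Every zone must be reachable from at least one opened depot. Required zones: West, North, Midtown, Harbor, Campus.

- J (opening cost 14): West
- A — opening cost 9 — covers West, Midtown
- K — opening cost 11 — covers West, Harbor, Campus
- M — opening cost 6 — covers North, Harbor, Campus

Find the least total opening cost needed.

15

This is a weighted set-cover instance.
Choose A and M: together they cover West, North, Midtown, Harbor, Campus — every zone.
Total opening cost: 9 + 6 = 15.
No cover costs less than 15.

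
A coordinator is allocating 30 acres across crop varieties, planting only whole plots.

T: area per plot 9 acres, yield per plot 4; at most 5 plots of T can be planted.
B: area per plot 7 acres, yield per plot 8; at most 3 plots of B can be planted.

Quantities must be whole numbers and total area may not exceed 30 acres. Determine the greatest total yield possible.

28

This is a bounded integer knapsack.
B has the best ratio (8/7); taking only B gives at most 3×8 = 24 (stopped by the supply cap of 3).
Mixing does better — 1×T and 3×B: area 30 ≤ 30, yield 1·4 + 3·8 = 28.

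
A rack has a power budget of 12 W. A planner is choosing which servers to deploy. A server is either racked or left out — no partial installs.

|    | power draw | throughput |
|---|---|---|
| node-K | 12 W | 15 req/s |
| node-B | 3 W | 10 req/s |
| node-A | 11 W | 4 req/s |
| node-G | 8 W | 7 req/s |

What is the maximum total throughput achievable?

Allowing fractional choices, the relaxed optimum would be about 21.2, but servers are indivisible.
node-B + node-G: power draw 3 + 8 = 11 ≤ 12, throughput 10 + 7 = 17.
node-K: power draw 12 ≤ 12, throughput 15.
Best is node-B and node-G with total throughput 17.

17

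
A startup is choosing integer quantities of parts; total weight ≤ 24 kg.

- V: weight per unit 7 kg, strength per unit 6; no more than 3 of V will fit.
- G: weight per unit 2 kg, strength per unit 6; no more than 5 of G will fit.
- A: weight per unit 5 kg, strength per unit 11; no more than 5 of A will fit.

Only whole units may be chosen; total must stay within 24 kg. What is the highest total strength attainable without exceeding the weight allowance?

G has the best ratio (6/2); taking only G gives at most 5×6 = 30 (stopped by the supply cap of 5).
Mixing does better — 4×G and 3×A: weight 23 ≤ 24, strength 4·6 + 3·11 = 57.

57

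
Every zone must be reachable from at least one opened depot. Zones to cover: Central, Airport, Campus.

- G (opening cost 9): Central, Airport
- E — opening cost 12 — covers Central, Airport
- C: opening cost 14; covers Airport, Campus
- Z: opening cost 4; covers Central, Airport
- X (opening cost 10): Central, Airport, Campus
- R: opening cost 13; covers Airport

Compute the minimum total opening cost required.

This is a weighted set-cover instance.
X alone covers Central, Airport, Campus — every zone.
Total opening cost: 10.

10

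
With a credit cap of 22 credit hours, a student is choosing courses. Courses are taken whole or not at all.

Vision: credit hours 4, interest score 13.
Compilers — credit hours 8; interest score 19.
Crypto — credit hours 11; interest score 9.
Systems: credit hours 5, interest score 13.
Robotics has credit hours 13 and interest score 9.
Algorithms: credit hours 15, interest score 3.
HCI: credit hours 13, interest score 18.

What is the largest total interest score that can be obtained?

Allowing fractional choices, the relaxed optimum would be about 51.9, but courses are indivisible.
Vision + Systems + HCI: credit hours 4 + 5 + 13 = 22 ≤ 22, interest score 13 + 13 + 18 = 44.
Vision + Compilers + Systems: credit hours 4 + 8 + 5 = 17 ≤ 22, interest score 13 + 19 + 13 = 45.
Best is Vision, Compilers, and Systems with total interest score 45.

45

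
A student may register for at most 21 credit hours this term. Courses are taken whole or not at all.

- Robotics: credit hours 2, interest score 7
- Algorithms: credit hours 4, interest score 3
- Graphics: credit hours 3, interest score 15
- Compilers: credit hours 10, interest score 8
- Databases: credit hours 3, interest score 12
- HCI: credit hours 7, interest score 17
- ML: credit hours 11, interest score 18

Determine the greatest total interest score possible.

54

This is a 0-1 knapsack instance.
Allowing fractional choices, the relaxed optimum would be about 60.8, but courses are indivisible.
Robotics + Graphics + Databases + ML: credit hours 2 + 3 + 3 + 11 = 19 ≤ 21, interest score 7 + 15 + 12 + 18 = 52.
Robotics + Algorithms + Graphics + Databases + HCI: credit hours 2 + 4 + 3 + 3 + 7 = 19 ≤ 21, interest score 7 + 3 + 15 + 12 + 17 = 54.
Robotics + Graphics + Databases + HCI: credit hours 2 + 3 + 3 + 7 = 15 ≤ 21, interest score 7 + 15 + 12 + 17 = 51.
Best is Robotics, Algorithms, Graphics, Databases, and HCI with total interest score 54.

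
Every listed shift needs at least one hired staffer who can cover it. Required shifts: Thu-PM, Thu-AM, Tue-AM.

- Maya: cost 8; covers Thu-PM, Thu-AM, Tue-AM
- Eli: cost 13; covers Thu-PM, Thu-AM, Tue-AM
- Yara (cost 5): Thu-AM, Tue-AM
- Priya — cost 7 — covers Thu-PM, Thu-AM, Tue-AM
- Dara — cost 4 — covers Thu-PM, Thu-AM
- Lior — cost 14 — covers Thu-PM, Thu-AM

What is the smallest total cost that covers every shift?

7

The greedy cost-per-new-shift heuristic would pick Dara and Yara for 9, but a cheaper cover exists.
Priya alone covers Thu-PM, Thu-AM, Tue-AM — every shift.
Total cost: 7.
No cover costs less than 7.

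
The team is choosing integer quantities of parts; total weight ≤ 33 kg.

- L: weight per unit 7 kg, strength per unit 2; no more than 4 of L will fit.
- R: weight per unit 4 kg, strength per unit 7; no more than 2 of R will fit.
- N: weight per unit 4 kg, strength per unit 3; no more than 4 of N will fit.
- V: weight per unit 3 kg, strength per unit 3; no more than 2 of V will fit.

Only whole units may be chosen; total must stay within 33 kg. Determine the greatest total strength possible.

32

This is a bounded integer knapsack.
Take 2×R, 4×N, and 2×V: weight 30 ≤ 33, strength 2·7 + 4·3 + 2·3 = 32.
R has the best ratio (7/4) and is taken to its limit of 2; remaining capacity is filled optimally with the others.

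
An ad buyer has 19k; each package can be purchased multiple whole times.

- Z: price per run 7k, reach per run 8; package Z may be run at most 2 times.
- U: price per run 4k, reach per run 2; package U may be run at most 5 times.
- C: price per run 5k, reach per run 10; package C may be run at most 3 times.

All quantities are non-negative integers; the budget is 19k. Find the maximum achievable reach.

Take 1×U and 3×C: price 19 ≤ 19, reach 1·2 + 3·10 = 32.
C has the best ratio (10/5) and is taken to its limit of 3; remaining capacity is filled optimally with the others.

32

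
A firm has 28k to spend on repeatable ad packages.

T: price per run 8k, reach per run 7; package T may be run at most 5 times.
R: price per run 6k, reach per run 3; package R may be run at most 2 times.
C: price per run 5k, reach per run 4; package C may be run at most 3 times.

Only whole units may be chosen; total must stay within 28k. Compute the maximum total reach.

Take 2×T and 2×C: price 26 ≤ 28, reach 2·7 + 2·4 = 22.
No other integer combination yields more.

22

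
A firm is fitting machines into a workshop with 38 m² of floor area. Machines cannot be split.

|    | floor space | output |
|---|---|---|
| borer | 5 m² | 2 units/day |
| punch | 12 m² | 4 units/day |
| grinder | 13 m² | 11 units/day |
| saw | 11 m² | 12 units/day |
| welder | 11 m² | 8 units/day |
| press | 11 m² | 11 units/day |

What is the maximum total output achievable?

34

Take grinder, saw, and press: floor space 13 + 11 + 11 = 35 ≤ 38, output 11 + 12 + 11 = 34.
No other feasible combination does better.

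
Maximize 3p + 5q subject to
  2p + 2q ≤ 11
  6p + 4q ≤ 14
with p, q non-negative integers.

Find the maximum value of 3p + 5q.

15

(p,q)=(0,3) is feasible, giving 15.
(p,q)=(1,2) is feasible, giving 13.
(p,q)=(0,2) is feasible, giving 10.
The best lattice point is (0,3), giving 15.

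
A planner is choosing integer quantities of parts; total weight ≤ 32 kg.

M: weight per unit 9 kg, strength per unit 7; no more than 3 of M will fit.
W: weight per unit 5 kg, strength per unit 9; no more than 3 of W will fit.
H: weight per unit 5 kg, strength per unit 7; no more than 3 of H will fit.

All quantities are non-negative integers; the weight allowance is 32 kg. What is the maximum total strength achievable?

48

This is a bounded integer knapsack.
3×W and 2×H: weight 25 ≤ 32, strength 3·9 + 2·7 = 41.
3×W and 3×H: weight 30 ≤ 32, strength 3·9 + 3·7 = 48.
Best is 48.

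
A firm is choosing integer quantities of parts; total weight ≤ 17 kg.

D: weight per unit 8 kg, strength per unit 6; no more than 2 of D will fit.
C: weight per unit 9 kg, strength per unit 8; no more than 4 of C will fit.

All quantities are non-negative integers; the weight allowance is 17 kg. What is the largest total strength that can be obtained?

14

C has the best ratio (8/9); taking only C gives at most 1×8 = 8 (stopped by the weight limit).
Mixing does better — 1×D and 1×C: weight 17 ≤ 17, strength 1·6 + 1·8 = 14.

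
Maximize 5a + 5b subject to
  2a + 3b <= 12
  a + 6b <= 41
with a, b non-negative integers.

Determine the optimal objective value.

(a,b)=(6,0): 2·6+3·0=12≤12, 1·6+6·0=6≤41, objective 30.
(a,b)=(5,0): 2·5+3·0=10≤12, 1·5+6·0=5≤41, objective 25.
Maximum is 30 at (a,b)=(6,0).

30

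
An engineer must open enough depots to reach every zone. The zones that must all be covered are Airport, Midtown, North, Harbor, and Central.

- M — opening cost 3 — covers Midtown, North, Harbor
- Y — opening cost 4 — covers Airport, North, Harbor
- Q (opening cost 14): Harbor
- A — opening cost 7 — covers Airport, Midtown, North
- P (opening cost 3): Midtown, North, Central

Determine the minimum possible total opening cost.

7

This is an integer covering problem.
The greedy cost-per-new-zone heuristic would pick M, P, and Y for 10, but a cheaper cover exists.
Choose Y and P: together they cover Airport, Midtown, North, Harbor, Central — every zone.
Total opening cost: 4 + 3 = 7.
No cover costs less than 7.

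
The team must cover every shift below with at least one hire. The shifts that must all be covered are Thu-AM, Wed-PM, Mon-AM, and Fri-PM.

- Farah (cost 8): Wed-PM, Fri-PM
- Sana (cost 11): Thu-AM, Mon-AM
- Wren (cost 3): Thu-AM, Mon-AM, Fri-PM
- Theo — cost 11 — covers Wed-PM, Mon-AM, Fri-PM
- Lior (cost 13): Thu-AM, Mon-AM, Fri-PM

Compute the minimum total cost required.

Choose Farah and Wren: together they cover Thu-AM, Wed-PM, Mon-AM, Fri-PM — every shift.
Total cost: 8 + 3 = 11.
No cover costs less than 11.

11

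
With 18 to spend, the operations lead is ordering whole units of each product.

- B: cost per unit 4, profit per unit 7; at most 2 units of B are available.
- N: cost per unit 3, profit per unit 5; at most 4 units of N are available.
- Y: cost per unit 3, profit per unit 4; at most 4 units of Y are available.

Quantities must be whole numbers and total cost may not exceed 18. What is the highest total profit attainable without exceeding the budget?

29

Take 2×B and 3×N: cost 17 ≤ 18, profit 2·7 + 3·5 = 29.
B has the best ratio (7/4) and is taken to its limit of 2; remaining capacity is filled optimally with the others.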